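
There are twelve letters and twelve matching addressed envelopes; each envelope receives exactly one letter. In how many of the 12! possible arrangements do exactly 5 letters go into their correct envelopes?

Pick the 5 fixed positions: C(12,5) = 792 ways.
The remaining 7 must be deranged: !7 = 1854.
Total: 792 × 1854 = 1468368.

1468368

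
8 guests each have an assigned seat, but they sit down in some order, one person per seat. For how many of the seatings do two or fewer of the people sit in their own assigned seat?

37085

Sum C(8,i)·!(8-i) for i = 0..2:
  i=0: C(8,0)·!8 = 1·14833 = 14833
  i=1: C(8,1)·!7 = 8·1854 = 14832
  i=2: C(8,2)·!6 = 28·265 = 7420
Total = 37085.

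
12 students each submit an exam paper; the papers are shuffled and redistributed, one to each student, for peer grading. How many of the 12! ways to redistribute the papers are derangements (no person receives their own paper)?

The subfactorial !12 = [12!/e] (nearest integer).
12! = 479001600, and 479001600/e ≈ 176214840.93, so !12 = 176214841.

176214841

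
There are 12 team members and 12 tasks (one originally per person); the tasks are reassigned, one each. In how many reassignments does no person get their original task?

176214841

The subfactorial !12 = [12!/e] (nearest integer).
12! = 479001600, and 479001600/e ≈ 176214840.93, so !12 = 176214841.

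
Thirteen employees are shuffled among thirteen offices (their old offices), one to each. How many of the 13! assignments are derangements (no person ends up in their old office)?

2290792932

Use !n = n·!(n-1) + (-1)^n.
!13 = 13·176214841 - 1 = 2290792932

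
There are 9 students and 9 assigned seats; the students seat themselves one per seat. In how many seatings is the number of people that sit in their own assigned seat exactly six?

168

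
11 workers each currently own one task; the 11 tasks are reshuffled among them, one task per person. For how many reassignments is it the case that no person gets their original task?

14684570

The subfactorial !11 = [11!/e] (nearest integer).
11! = 39916800, and 39916800/e ≈ 14684570.08, so !11 = 14684570.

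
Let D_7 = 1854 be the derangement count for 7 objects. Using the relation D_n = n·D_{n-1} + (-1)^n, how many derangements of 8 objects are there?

D_8 = 8·1854 + 1 = 14833.

14833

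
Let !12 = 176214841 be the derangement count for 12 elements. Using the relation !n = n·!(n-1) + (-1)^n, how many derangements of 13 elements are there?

2290792932

!13 = 13·176214841 - 1 = 2290792932.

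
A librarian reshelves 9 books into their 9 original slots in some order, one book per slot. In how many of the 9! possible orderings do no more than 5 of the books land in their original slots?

Sum C(9,i)·!(9-i) for i = 0..5:
  i=0: C(9,0)·!9 = 1·133496 = 133496
  i=1: C(9,1)·!8 = 9·14833 = 133497
  i=2: C(9,2)·!7 = 36·1854 = 66744
  i=3: C(9,3)·!6 = 84·265 = 22260
  i=4: C(9,4)·!5 = 126·44 = 5544
  i=5: C(9,5)·!4 = 126·9 = 1134
Total = 362675.

362675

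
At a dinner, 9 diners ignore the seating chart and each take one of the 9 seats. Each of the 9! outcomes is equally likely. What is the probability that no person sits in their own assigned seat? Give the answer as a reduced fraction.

16687/45360

Favorable outcomes: !9 = 133496.
Total outcomes: 9! = 362880.
Probability = 133496/362880 = 16687/45360.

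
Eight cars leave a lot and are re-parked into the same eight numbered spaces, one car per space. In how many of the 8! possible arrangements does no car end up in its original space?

14833

By inclusion-exclusion, !8 = Σ (-1)^k · 8!/k! for k=0..8
= 8! - 8!/1! + 8!/2! - 8!/3! + 8!/4! - 8!/5! + 8!/6! - 8!/7! + 8!/8!
= 40320 - 40320 + 20160 - 6720 + 1680 - 336 + 56 - 8 + 1
= 14833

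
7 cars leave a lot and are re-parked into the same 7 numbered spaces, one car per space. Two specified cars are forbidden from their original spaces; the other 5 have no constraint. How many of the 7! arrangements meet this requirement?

Let A_j be the event that the j-th constrained one is fixed. By inclusion-exclusion over the 2 events:
Σ_{j=0}^{2} (-1)^j C(2,j)(7-j)!
= C(2,0)·7! - C(2,1)·6! + C(2,2)·5!
= 5040 - 1440 + 120
= 3720

3720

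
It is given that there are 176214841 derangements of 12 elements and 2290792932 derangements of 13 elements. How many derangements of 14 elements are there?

D_14 = (14-1)·(D_13 + D_12) = 13·(2290792932 + 176214841) = 13·2467007773 = 32071101049.

32071101049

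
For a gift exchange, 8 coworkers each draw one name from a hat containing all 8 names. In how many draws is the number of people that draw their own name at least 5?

141

# with exactly i fixed is C(8,i)·!(8-i); sum over i=5..8:
  i=5: C(8,5)·!3 = 56·2 = 112
  i=6: C(8,6)·!2 = 28·1 = 28
  i=7: C(8,7)·!1 = 8·0 = 0
  i=8: C(8,8)·!0 = 1·1 = 1
Total = 141.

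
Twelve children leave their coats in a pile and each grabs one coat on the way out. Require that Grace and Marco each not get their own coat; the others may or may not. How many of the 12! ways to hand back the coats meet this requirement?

Inclusion-exclusion on the 2 forbidden self-matches:
Σ_{j=0}^{2} (-1)^j C(2,j)(12-j)!
= C(2,0)·12! - C(2,1)·11! + C(2,2)·10!
= 479001600 - 79833600 + 3628800
= 402796800

402796800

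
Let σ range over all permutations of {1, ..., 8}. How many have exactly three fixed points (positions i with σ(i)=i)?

Choose which 3 of the 8 are fixed: C(8,3) = 56.
The remaining 5 must be deranged: !5 = 44.
Total: 56 × 44 = 2464.

2464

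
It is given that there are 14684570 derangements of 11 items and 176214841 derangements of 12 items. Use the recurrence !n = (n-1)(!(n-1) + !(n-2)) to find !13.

!13 = (13-1)·(!12 + !11) = 12·(176214841 + 14684570) = 12·190899411 = 2290792932.

2290792932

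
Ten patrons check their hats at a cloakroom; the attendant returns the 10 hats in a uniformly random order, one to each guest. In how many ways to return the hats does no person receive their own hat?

1334961

!10 is the nearest integer to 10!/e.
10! = 3628800, and 3628800/e ≈ 1334960.92, so !10 = 1334961.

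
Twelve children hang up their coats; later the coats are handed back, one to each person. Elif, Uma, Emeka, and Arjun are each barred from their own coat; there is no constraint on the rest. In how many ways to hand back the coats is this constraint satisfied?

339696000

Let A_j be the event that the j-th constrained one is fixed. By inclusion-exclusion over the 4 events:
Σ_{j=0}^{4} (-1)^j C(4,j)(12-j)!
= C(4,0)·12! - C(4,1)·11! + C(4,2)·10! - C(4,3)·9! + C(4,4)·8!
= 479001600 - 159667200 + 21772800 - 1451520 + 40320
= 339696000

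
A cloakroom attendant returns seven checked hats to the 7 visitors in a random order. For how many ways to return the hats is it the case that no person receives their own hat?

1854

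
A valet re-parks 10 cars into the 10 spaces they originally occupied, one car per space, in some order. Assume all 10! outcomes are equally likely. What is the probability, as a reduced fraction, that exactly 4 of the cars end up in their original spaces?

53/3456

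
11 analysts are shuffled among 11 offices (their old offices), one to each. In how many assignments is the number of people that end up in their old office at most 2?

36711421

# with exactly i fixed is C(11,i)·!(11-i); sum over i=0..2:
  i=0: C(11,0)·!11 = 1·14684570 = 14684570
  i=1: C(11,1)·!10 = 11·1334961 = 14684571
  i=2: C(11,2)·!9 = 55·133496 = 7342280
Total = 36711421.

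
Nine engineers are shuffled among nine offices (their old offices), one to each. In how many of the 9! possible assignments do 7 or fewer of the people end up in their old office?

362879

Sum C(9,i)·!(9-i) for i = 0..7:
  i=0: C(9,0)·!9 = 1·133496 = 133496
  i=1: C(9,1)·!8 = 9·14833 = 133497
  i=2: C(9,2)·!7 = 36·1854 = 66744
  i=3: C(9,3)·!6 = 84·265 = 22260
  i=4: C(9,4)·!5 = 126·44 = 5544
  i=5: C(9,5)·!4 = 126·9 = 1134
  i=6: C(9,6)·!3 = 84·2 = 168
  i=7: C(9,7)·!2 = 36·1 = 36
Total = 362879.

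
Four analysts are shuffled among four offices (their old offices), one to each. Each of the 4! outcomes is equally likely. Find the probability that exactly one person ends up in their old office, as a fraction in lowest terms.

1/3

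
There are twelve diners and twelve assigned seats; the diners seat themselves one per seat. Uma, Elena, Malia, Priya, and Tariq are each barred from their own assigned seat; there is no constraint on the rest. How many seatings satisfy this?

312273360

Let A_j be the event that the j-th constrained one is fixed. By inclusion-exclusion over the 5 events:
Σ_{j=0}^{5} (-1)^j C(5,j)(12-j)!
= C(5,0)·12! - C(5,1)·11! + C(5,2)·10! - C(5,3)·9! + C(5,4)·8! - C(5,5)·7!
= 479001600 - 199584000 + 36288000 - 3628800 + 201600 - 5040
= 312273360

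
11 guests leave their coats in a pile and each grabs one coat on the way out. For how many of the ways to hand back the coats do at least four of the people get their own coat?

757934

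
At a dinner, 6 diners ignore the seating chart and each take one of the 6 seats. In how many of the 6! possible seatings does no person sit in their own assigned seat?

265

!6 = 6! · Σ_{k=0}^{6} (-1)^k/k!
= 6! - 6!/1! + 6!/2! - 6!/3! + 6!/4! - 6!/5! + 6!/6!
= 720 - 720 + 360 - 120 + 30 - 6 + 1
= 265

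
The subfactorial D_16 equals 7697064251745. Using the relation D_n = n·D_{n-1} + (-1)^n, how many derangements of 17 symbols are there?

130850092279664

D_17 = 17·7697064251745 - 1 = 130850092279664.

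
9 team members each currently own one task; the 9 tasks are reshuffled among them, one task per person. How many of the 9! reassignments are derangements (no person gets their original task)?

133496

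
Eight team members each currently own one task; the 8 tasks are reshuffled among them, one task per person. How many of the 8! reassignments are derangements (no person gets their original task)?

The subfactorial !8 = [8!/e] (nearest integer).
8! = 40320, and 40320/e ≈ 14832.90, so !8 = 14833.

14833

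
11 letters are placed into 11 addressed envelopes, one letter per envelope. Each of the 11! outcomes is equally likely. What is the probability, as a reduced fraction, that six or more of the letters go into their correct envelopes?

Favorable outcomes: Σ_{i≥6} C(11,i)·!(11-i) = 462·44 + 330·9 + 165·2 + 55·1 + 11·0 + 1·1 = 23684.
Total outcomes: 11! = 39916800.
Probability = 23684/39916800 = 5921/9979200.

5921/9979200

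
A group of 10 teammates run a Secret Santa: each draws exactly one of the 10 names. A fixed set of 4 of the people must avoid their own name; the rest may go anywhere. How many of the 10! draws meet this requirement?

2399760

Let A_j be the event that the j-th constrained one is fixed. By inclusion-exclusion over the 4 events:
Σ_{j=0}^{4} (-1)^j C(4,j)(10-j)!
= C(4,0)·10! - C(4,1)·9! + C(4,2)·8! - C(4,3)·7! + C(4,4)·6!
= 3628800 - 1451520 + 241920 - 20160 + 720
= 2399760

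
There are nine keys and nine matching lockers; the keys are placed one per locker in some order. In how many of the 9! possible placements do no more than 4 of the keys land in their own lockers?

Sum C(9,i)·!(9-i) for i = 0..4:
  i=0: C(9,0)·!9 = 1·133496 = 133496
  i=1: C(9,1)·!8 = 9·14833 = 133497
  i=2: C(9,2)·!7 = 36·1854 = 66744
  i=3: C(9,3)·!6 = 84·265 = 22260
  i=4: C(9,4)·!5 = 126·44 = 5544
Total = 361541.

361541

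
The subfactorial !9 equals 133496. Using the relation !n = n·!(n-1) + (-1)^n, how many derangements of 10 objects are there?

1334961

!10 = 10·133496 + 1 = 1334961.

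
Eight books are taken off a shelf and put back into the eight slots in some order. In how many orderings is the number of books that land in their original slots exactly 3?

2464

Choose which 3 of the 8 are fixed: C(8,3) = 56.
The other 5 form a derangement: !5 = 44.
Total: 56 × 44 = 2464.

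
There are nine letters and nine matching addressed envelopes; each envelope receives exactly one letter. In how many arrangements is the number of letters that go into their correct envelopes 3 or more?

29143

Sum C(9,i)·!(9-i) for i = 3..9:
  i=3: C(9,3)·!6 = 84·265 = 22260
  i=4: C(9,4)·!5 = 126·44 = 5544
  i=5: C(9,5)·!4 = 126·9 = 1134
  i=6: C(9,6)·!3 = 84·2 = 168
  i=7: C(9,7)·!2 = 36·1 = 36
  i=8: C(9,8)·!1 = 9·0 = 0
  i=9: C(9,9)·!0 = 1·1 = 1
Total = 29143.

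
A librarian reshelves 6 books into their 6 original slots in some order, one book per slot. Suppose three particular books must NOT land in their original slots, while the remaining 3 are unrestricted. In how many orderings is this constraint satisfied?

426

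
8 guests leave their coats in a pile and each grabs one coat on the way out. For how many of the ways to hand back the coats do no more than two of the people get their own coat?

37085

# with exactly i fixed is C(8,i)·!(8-i); sum over i=0..2:
  i=0: C(8,0)·!8 = 1·14833 = 14833
  i=1: C(8,1)·!7 = 8·1854 = 14832
  i=2: C(8,2)·!6 = 28·265 = 7420
Total = 37085.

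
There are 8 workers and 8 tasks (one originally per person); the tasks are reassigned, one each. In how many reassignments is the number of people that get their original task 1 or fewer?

29665

# with exactly i fixed is C(8,i)·!(8-i); sum over i=0..1:
  i=0: C(8,0)·!8 = 1·14833 = 14833
  i=1: C(8,1)·!7 = 8·1854 = 14832
Total = 29665.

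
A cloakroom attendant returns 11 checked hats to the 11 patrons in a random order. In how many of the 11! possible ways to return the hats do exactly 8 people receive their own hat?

330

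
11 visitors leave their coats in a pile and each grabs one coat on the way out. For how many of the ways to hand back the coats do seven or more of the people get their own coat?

3356

# with exactly i fixed is C(11,i)·!(11-i); sum over i=7..11:
  i=7: C(11,7)·!4 = 330·9 = 2970
  i=8: C(11,8)·!3 = 165·2 = 330
  i=9: C(11,9)·!2 = 55·1 = 55
  i=10: C(11,10)·!1 = 11·0 = 0
  i=11: C(11,11)·!0 = 1·1 = 1
Total = 3356.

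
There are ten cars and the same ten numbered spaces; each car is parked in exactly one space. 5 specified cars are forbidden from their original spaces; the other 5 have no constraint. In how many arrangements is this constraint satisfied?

2170680

Inclusion-exclusion on the 5 forbidden self-matches:
Σ_{j=0}^{5} (-1)^j C(5,j)(10-j)!
= C(5,0)·10! - C(5,1)·9! + C(5,2)·8! - C(5,3)·7! + C(5,4)·6! - C(5,5)·5!
= 3628800 - 1814400 + 403200 - 50400 + 3600 - 120
= 2170680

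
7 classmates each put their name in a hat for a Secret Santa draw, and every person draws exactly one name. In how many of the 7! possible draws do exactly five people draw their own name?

21

Pick the 5 fixed positions: C(7,5) = 21 ways.
The remaining 2 must be deranged: !2 = 1.
Total: 21 × 1 = 21.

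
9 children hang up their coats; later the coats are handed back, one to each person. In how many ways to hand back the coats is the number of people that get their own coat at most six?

362843

# with exactly i fixed is C(9,i)·!(9-i); sum over i=0..6:
  i=0: C(9,0)·!9 = 1·133496 = 133496
  i=1: C(9,1)·!8 = 9·14833 = 133497
  i=2: C(9,2)·!7 = 36·1854 = 66744
  i=3: C(9,3)·!6 = 84·265 = 22260
  i=4: C(9,4)·!5 = 126·44 = 5544
  i=5: C(9,5)·!4 = 126·9 = 1134
  i=6: C(9,6)·!3 = 84·2 = 168
Total = 362843.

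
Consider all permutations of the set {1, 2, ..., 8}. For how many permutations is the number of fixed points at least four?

771

# with exactly i fixed is C(8,i)·!(8-i); sum over i=4..8:
  i=4: C(8,4)·!4 = 70·9 = 630
  i=5: C(8,5)·!3 = 56·2 = 112
  i=6: C(8,6)·!2 = 28·1 = 28
  i=7: C(8,7)·!1 = 8·0 = 0
  i=8: C(8,8)·!0 = 1·1 = 1
Total = 771.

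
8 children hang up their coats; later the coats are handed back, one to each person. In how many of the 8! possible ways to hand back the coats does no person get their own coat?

14833

!8 is the nearest integer to 8!/e.
8! = 40320, and 40320/e ≈ 14832.90, so !8 = 14833.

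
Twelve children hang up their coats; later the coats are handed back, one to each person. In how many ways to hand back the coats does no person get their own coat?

176214841

!12 = 12! · Σ_{k=0}^{12} (-1)^k/k!
= 12! - 12!/1! + 12!/2! - 12!/3! + 12!/4! - 12!/5! + 12!/6! - 12!/7! + 12!/8! - 12!/9! + 12!/10! - 12!/11! + 12!/12!
= 479001600 - 479001600 + 239500800 - 79833600 + 19958400 - 3991680 + 665280 - 95040 + 11880 - 1320 + 132 - 12 + 1
= 176214841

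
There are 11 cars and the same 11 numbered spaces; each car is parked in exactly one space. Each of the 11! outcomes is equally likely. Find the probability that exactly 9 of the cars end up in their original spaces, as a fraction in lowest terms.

Favorable outcomes: C(11,9)·!2 = 55·1 = 55.
Total outcomes: 11! = 39916800.
Probability = 55/39916800 = 1/725760.

1/725760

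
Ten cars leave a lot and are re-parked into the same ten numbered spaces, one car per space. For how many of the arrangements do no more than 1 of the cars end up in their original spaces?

Sum C(10,i)·!(10-i) for i = 0..1:
  i=0: C(10,0)·!10 = 1·1334961 = 1334961
  i=1: C(10,1)·!9 = 10·133496 = 1334960
Total = 2669921.

2669921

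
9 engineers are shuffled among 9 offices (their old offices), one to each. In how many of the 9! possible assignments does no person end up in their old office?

133496

The number of derangements of 9 is !9 = Σ_{k=0}^{9} (-1)^k·9!/k!
= 9! - 9!/1! + 9!/2! - 9!/3! + 9!/4! - 9!/5! + 9!/6! - 9!/7! + 9!/8! - 9!/9!
= 362880 - 362880 + 181440 - 60480 + 15120 - 3024 + 504 - 72 + 9 - 1
= 133496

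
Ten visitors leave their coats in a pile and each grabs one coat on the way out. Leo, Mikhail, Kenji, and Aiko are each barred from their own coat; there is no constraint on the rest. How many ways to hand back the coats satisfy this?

Let A_j be the event that the j-th constrained one is fixed. By inclusion-exclusion over the 4 events:
Σ_{j=0}^{4} (-1)^j C(4,j)(10-j)!
= C(4,0)·10! - C(4,1)·9! + C(4,2)·8! - C(4,3)·7! + C(4,4)·6!
= 3628800 - 1451520 + 241920 - 20160 + 720
= 2399760

2399760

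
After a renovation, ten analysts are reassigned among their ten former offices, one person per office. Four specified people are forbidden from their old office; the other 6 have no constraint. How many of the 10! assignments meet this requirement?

Inclusion-exclusion on the 4 forbidden self-matches:
Σ_{j=0}^{4} (-1)^j C(4,j)(10-j)!
= C(4,0)·10! - C(4,1)·9! + C(4,2)·8! - C(4,3)·7! + C(4,4)·6!
= 3628800 - 1451520 + 241920 - 20160 + 720
= 2399760

2399760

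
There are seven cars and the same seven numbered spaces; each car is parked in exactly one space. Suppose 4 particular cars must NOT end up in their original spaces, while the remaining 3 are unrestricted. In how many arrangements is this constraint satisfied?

2790

Inclusion-exclusion on the 4 forbidden self-matches:
Σ_{j=0}^{4} (-1)^j C(4,j)(7-j)!
= C(4,0)·7! - C(4,1)·6! + C(4,2)·5! - C(4,3)·4! + C(4,4)·3!
= 5040 - 2880 + 720 - 96 + 6
= 2790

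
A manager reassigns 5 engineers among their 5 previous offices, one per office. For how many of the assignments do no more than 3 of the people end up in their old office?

119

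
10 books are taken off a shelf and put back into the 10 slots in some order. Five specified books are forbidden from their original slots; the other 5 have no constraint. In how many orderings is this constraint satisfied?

2170680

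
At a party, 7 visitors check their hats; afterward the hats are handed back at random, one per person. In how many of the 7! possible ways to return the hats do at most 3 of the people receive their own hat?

# with exactly i fixed is C(7,i)·!(7-i); sum over i=0..3:
  i=0: C(7,0)·!7 = 1·1854 = 1854
  i=1: C(7,1)·!6 = 7·265 = 1855
  i=2: C(7,2)·!5 = 21·44 = 924
  i=3: C(7,3)·!4 = 35·9 = 315
Total = 4948.

4948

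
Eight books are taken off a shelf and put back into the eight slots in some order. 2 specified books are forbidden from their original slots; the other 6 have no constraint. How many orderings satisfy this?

30960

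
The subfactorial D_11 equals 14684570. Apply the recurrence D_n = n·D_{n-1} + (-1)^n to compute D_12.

176214841

D_12 = 12·14684570 + 1 = 176214841.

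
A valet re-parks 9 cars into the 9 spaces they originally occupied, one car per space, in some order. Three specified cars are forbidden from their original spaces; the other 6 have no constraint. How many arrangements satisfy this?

256320

Inclusion-exclusion on the 3 forbidden self-matches:
Σ_{j=0}^{3} (-1)^j C(3,j)(9-j)!
= C(3,0)·9! - C(3,1)·8! + C(3,2)·7! - C(3,3)·6!
= 362880 - 120960 + 15120 - 720
= 256320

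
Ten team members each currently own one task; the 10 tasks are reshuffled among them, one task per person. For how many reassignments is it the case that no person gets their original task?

1334961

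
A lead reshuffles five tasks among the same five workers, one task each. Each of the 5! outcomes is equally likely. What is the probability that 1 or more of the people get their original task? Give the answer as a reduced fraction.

Favorable outcomes: Σ_{i≥1} C(5,i)·!(5-i) = 5·9 + 10·2 + 10·1 + 5·0 + 1·1 = 76.
Total outcomes: 5! = 120.
Probability = 76/120 = 19/30.

19/30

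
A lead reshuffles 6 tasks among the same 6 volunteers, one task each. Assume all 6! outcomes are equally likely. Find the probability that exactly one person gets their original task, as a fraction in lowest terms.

11/30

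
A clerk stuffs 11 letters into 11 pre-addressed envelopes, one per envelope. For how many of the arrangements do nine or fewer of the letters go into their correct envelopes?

39916799

Sum C(11,i)·!(11-i) for i = 0..9:
  i=0: C(11,0)·!11 = 1·14684570 = 14684570
  i=1: C(11,1)·!10 = 11·1334961 = 14684571
  i=2: C(11,2)·!9 = 55·133496 = 7342280
  i=3: C(11,3)·!8 = 165·14833 = 2447445
  i=4: C(11,4)·!7 = 330·1854 = 611820
  i=5: C(11,5)·!6 = 462·265 = 122430
  i=6: C(11,6)·!5 = 462·44 = 20328
  i=7: C(11,7)·!4 = 330·9 = 2970
  i=8: C(11,8)·!3 = 165·2 = 330
  i=9: C(11,9)·!2 = 55·1 = 55
Total = 39916799.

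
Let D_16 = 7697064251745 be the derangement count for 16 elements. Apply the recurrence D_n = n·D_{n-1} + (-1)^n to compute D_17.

130850092279664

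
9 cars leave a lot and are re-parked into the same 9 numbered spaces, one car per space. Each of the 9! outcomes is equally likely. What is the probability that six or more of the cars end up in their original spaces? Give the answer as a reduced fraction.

41/72576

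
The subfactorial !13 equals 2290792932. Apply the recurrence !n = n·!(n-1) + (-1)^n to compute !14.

!14 = 14·2290792932 + 1 = 32071101049.

32071101049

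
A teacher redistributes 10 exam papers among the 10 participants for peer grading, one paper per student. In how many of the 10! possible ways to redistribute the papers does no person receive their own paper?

1334961

The subfactorial !10 = [10!/e] (nearest integer).
10! = 3628800, and 3628800/e ≈ 1334960.92, so !10 = 1334961.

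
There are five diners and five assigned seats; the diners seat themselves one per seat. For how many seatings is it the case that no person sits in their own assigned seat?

44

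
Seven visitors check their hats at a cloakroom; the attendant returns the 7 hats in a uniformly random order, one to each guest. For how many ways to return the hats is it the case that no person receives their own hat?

1854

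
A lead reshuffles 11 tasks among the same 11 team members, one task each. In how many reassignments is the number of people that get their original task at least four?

Sum C(11,i)·!(11-i) for i = 4..11:
  i=4: C(11,4)·!7 = 330·1854 = 611820
  i=5: C(11,5)·!6 = 462·265 = 122430
  i=6: C(11,6)·!5 = 462·44 = 20328
  i=7: C(11,7)·!4 = 330·9 = 2970
  i=8: C(11,8)·!3 = 165·2 = 330
  i=9: C(11,9)·!2 = 55·1 = 55
  i=10: C(11,10)·!1 = 11·0 = 0
  i=11: C(11,11)·!0 = 1·1 = 1
Total = 757934.

757934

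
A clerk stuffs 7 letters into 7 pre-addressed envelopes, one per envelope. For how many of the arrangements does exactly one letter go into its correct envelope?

Pick the single fixed position: C(7,1) = 7 ways.
The other 6 form a derangement: !6 = 265.
Total: 7 × 265 = 1855.

1855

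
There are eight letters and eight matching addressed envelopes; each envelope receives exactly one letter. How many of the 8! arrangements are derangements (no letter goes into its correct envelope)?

14833

!8 is the nearest integer to 8!/e.
8! = 40320, and 40320/e ≈ 14832.90, so !8 = 14833.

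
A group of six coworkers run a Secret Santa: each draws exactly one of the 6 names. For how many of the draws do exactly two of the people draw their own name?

135

Choose which 2 of the 6 are fixed: C(6,2) = 15.
The remaining 4 must be deranged: !4 = 9.
Total: 15 × 9 = 135.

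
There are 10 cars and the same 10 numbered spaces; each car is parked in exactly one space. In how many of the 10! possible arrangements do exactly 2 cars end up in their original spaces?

Pick the 2 fixed positions: C(10,2) = 45 ways.
The remaining 8 must be deranged: !8 = 14833.
Total: 45 × 14833 = 667485.

667485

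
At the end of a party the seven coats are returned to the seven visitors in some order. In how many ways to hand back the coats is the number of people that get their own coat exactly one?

Pick the single fixed position: C(7,1) = 7 ways.
The remaining 6 must be deranged: !6 = 265.
Total: 7 × 265 = 1855.

1855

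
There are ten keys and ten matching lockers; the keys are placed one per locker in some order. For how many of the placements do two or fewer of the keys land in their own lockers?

3337406

Sum C(10,i)·!(10-i) for i = 0..2:
  i=0: C(10,0)·!10 = 1·1334961 = 1334961
  i=1: C(10,1)·!9 = 10·133496 = 1334960
  i=2: C(10,2)·!8 = 45·14833 = 667485
Total = 3337406.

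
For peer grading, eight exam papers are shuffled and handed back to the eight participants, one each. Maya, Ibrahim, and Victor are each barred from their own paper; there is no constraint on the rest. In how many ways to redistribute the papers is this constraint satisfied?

Inclusion-exclusion on the 3 forbidden self-matches:
Σ_{j=0}^{3} (-1)^j C(3,j)(8-j)!
= C(3,0)·8! - C(3,1)·7! + C(3,2)·6! - C(3,3)·5!
= 40320 - 15120 + 2160 - 120
= 27240

27240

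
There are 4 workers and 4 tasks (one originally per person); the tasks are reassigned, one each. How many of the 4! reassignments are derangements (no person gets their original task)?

9

!4 is the nearest integer to 4!/e.
4! = 24, and 24/e ≈ 8.83, so !4 = 9.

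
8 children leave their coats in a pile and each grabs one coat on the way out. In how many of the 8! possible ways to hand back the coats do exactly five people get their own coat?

Choose which 5 of the 8 are fixed: C(8,5) = 56.
The other 3 form a derangement: !3 = 2.
Total: 56 × 2 = 112.

112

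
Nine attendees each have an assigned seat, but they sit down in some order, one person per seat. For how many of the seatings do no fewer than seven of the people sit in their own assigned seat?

37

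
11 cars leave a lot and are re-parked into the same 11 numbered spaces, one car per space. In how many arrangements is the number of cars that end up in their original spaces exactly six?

20328

Choose which 6 of the 11 are fixed: C(11,6) = 462.
The other 5 form a derangement: !5 = 44.
Total: 462 × 44 = 20328.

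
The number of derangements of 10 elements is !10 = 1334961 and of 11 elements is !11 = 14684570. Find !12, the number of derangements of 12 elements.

!12 = (12-1)·(!11 + !10) = 11·(14684570 + 1334961) = 11·16019531 = 176214841.

176214841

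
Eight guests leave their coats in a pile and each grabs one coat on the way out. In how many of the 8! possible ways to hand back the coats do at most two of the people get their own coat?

37085

Sum C(8,i)·!(8-i) for i = 0..2:
  i=0: C(8,0)·!8 = 1·14833 = 14833
  i=1: C(8,1)·!7 = 8·1854 = 14832
  i=2: C(8,2)·!6 = 28·265 = 7420
Total = 37085.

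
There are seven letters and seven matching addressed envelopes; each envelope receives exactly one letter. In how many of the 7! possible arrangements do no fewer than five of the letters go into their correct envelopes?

Sum C(7,i)·!(7-i) for i = 5..7:
  i=5: C(7,5)·!2 = 21·1 = 21
  i=6: C(7,6)·!1 = 7·0 = 0
  i=7: C(7,7)·!0 = 1·1 = 1
Total = 22.

22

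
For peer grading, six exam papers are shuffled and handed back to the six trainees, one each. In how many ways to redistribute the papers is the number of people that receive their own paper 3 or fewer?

704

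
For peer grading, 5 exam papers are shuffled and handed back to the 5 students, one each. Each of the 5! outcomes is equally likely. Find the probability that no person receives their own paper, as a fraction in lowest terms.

Favorable outcomes: !5 = 44.
Total outcomes: 5! = 120.
Probability = 44/120 = 11/30.

11/30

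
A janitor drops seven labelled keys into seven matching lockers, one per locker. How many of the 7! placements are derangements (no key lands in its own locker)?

1854

Recurrence: !7 = 6·(!6 + !5).
!7 = 6·(265 + 44) = 6·309 = 1854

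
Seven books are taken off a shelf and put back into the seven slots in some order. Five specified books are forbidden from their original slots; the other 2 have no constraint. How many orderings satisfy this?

Inclusion-exclusion on the 5 forbidden self-matches:
Σ_{j=0}^{5} (-1)^j C(5,j)(7-j)!
= C(5,0)·7! - C(5,1)·6! + C(5,2)·5! - C(5,3)·4! + C(5,4)·3! - C(5,5)·2!
= 5040 - 3600 + 1200 - 240 + 30 - 2
= 2428

2428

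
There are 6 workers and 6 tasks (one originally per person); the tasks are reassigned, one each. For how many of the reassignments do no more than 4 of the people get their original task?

# with exactly i fixed is C(6,i)·!(6-i); sum over i=0..4:
  i=0: C(6,0)·!6 = 1·265 = 265
  i=1: C(6,1)·!5 = 6·44 = 264
  i=2: C(6,2)·!4 = 15·9 = 135
  i=3: C(6,3)·!3 = 20·2 = 40
  i=4: C(6,4)·!2 = 15·1 = 15
Total = 719.

719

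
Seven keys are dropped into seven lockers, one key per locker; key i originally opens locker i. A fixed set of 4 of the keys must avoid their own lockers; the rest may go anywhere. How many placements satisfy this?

2790

Let A_j be the event that the j-th constrained one is fixed. By inclusion-exclusion over the 4 events:
Σ_{j=0}^{4} (-1)^j C(4,j)(7-j)!
= C(4,0)·7! - C(4,1)·6! + C(4,2)·5! - C(4,3)·4! + C(4,4)·3!
= 5040 - 2880 + 720 - 96 + 6
= 2790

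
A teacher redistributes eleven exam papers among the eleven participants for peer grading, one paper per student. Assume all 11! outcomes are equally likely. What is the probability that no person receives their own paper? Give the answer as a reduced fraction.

Favorable outcomes: !11 = 14684570.
Total outcomes: 11! = 39916800.
Probability = 14684570/39916800 = 1468457/3991680.

1468457/3991680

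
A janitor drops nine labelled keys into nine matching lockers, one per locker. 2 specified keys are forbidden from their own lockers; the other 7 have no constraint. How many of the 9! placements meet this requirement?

Let A_j be the event that the j-th constrained one is fixed. By inclusion-exclusion over the 2 events:
Σ_{j=0}^{2} (-1)^j C(2,j)(9-j)!
= C(2,0)·9! - C(2,1)·8! + C(2,2)·7!
= 362880 - 80640 + 5040
= 287280

287280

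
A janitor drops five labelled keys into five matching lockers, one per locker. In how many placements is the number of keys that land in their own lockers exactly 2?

Pick the 2 fixed positions: C(5,2) = 10 ways.
The other 3 form a derangement: !3 = 2.
Total: 10 × 2 = 20.

20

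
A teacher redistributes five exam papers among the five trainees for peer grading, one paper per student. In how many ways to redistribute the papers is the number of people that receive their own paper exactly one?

45

Pick the single fixed position: C(5,1) = 5 ways.
The remaining 4 must be deranged: !4 = 9.
Total: 5 × 9 = 45.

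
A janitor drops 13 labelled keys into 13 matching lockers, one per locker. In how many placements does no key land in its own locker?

2290792932

!13 is the nearest integer to 13!/e.
13! = 6227020800, and 6227020800/e ≈ 2290792932.07, so !13 = 2290792932.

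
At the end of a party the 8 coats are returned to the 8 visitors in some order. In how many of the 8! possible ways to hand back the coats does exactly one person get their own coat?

14832

Choose which one of the 8 is fixed: C(8,1) = 8.
The other 7 form a derangement: !7 = 1854.
Total: 8 × 1854 = 14832.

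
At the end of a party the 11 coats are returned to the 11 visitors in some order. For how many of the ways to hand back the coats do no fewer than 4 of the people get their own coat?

757934

# with exactly i fixed is C(11,i)·!(11-i); sum over i=4..11:
  i=4: C(11,4)·!7 = 330·1854 = 611820
  i=5: C(11,5)·!6 = 462·265 = 122430
  i=6: C(11,6)·!5 = 462·44 = 20328
  i=7: C(11,7)·!4 = 330·9 = 2970
  i=8: C(11,8)·!3 = 165·2 = 330
  i=9: C(11,9)·!2 = 55·1 = 55
  i=10: C(11,10)·!1 = 11·0 = 0
  i=11: C(11,11)·!0 = 1·1 = 1
Total = 757934.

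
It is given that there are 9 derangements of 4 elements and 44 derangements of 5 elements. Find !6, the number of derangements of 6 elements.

!6 = (6-1)·(!5 + !4) = 5·(44 + 9) = 5·53 = 265.

265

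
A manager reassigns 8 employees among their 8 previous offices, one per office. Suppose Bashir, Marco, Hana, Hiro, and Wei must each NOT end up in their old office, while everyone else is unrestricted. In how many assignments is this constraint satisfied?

21234

Let A_j be the event that the j-th constrained one is fixed. By inclusion-exclusion over the 5 events:
Σ_{j=0}^{5} (-1)^j C(5,j)(8-j)!
= C(5,0)·8! - C(5,1)·7! + C(5,2)·6! - C(5,3)·5! + C(5,4)·4! - C(5,5)·3!
= 40320 - 25200 + 7200 - 1200 + 120 - 6
= 21234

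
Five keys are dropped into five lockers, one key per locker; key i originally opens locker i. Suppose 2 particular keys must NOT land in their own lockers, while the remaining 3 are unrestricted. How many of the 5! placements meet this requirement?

78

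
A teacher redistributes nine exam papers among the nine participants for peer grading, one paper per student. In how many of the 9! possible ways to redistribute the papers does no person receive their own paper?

133496

Recurrence: !9 = 9·!8 + (-1)^9.
!9 = 9·14833 - 1 = 133496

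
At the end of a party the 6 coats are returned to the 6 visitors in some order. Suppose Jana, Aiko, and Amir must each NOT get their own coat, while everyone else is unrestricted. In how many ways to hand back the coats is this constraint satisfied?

426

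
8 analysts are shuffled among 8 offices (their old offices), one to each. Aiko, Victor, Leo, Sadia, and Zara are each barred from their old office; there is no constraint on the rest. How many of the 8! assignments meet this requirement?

Inclusion-exclusion on the 5 forbidden self-matches:
Σ_{j=0}^{5} (-1)^j C(5,j)(8-j)!
= C(5,0)·8! - C(5,1)·7! + C(5,2)·6! - C(5,3)·5! + C(5,4)·4! - C(5,5)·3!
= 40320 - 25200 + 7200 - 1200 + 120 - 6
= 21234

21234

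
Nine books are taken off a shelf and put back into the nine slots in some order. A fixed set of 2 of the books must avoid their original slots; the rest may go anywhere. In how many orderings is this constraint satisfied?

287280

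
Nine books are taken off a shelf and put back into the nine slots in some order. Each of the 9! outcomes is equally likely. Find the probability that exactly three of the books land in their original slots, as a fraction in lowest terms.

53/864

Favorable outcomes: C(9,3)·!6 = 84·265 = 22260.
Total outcomes: 9! = 362880.
Probability = 22260/362880 = 53/864.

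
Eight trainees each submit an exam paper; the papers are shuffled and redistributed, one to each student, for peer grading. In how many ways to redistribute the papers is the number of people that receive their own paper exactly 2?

7420

Choose which 2 of the 8 are fixed: C(8,2) = 28.
The other 6 form a derangement: !6 = 265.
Total: 28 × 265 = 7420.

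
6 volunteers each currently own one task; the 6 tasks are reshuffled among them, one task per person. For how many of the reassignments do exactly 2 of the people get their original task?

135

Pick the 2 fixed positions: C(6,2) = 15 ways.
The remaining 4 must be deranged: !4 = 9.
Total: 15 × 9 = 135.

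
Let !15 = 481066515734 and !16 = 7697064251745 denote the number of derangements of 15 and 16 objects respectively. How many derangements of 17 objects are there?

130850092279664

!17 = (17-1)·(!16 + !15) = 16·(7697064251745 + 481066515734) = 16·8178130767479 = 130850092279664.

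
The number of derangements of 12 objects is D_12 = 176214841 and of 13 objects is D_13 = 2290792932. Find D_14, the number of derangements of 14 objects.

32071101049

D_14 = (14-1)·(D_13 + D_12) = 13·(2290792932 + 176214841) = 13·2467007773 = 32071101049.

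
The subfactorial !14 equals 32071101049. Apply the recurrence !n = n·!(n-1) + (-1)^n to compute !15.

481066515734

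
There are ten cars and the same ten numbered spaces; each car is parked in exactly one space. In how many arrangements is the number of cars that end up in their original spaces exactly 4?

55650

Pick the 4 fixed positions: C(10,4) = 210 ways.
The other 6 form a derangement: !6 = 265.
Total: 210 × 265 = 55650.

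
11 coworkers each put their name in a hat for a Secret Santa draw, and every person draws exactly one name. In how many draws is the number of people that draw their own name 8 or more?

386

Sum C(11,i)·!(11-i) for i = 8..11:
  i=8: C(11,8)·!3 = 165·2 = 330
  i=9: C(11,9)·!2 = 55·1 = 55
  i=10: C(11,10)·!1 = 11·0 = 0
  i=11: C(11,11)·!0 = 1·1 = 1
Total = 386.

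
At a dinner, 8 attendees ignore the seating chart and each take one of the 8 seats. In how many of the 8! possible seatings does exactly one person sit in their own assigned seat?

Pick the single fixed position: C(8,1) = 8 ways.
The other 7 form a derangement: !7 = 1854.
Total: 8 × 1854 = 14832.

14832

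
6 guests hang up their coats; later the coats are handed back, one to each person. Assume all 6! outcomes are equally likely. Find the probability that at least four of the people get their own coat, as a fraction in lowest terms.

Favorable outcomes: Σ_{i≥4} C(6,i)·!(6-i) = 15·1 + 6·0 + 1·1 = 16.
Total outcomes: 6! = 720.
Probability = 16/720 = 1/45.

1/45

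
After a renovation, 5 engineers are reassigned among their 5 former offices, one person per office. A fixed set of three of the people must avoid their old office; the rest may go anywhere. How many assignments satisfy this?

Inclusion-exclusion on the 3 forbidden self-matches:
Σ_{j=0}^{3} (-1)^j C(3,j)(5-j)!
= C(3,0)·5! - C(3,1)·4! + C(3,2)·3! - C(3,3)·2!
= 120 - 72 + 18 - 2
= 64

64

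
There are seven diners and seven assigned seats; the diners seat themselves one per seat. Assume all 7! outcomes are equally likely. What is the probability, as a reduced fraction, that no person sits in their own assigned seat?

Favorable outcomes: !7 = 1854.
Total outcomes: 7! = 5040.
Probability = 1854/5040 = 103/280.

103/280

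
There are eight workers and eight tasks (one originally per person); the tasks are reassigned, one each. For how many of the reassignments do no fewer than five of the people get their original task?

# with exactly i fixed is C(8,i)·!(8-i); sum over i=5..8:
  i=5: C(8,5)·!3 = 56·2 = 112
  i=6: C(8,6)·!2 = 28·1 = 28
  i=7: C(8,7)·!1 = 8·0 = 0
  i=8: C(8,8)·!0 = 1·1 = 1
Total = 141.

141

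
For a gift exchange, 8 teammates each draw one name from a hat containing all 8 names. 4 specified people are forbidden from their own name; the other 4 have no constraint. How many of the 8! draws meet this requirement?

Let A_j be the event that the j-th constrained one is fixed. By inclusion-exclusion over the 4 events:
Σ_{j=0}^{4} (-1)^j C(4,j)(8-j)!
= C(4,0)·8! - C(4,1)·7! + C(4,2)·6! - C(4,3)·5! + C(4,4)·4!
= 40320 - 20160 + 4320 - 480 + 24
= 24024

24024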